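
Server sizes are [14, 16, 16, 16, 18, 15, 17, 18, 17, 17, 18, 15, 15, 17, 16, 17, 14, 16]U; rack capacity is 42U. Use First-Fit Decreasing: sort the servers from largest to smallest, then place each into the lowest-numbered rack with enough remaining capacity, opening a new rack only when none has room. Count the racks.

Sorted descending: 18, 18, 18, 17, 17, 17, 17, 17, 16, 16, 16, 16, 16, 15, 15, 15, 14, 14.
Put 18U in rack 1; 24U remain.
Put 18U in rack 1; 6U remain.
Put 18U in rack 2; 24U remain.
Put 17U in rack 2; 7U remain.
Put 17U in rack 3; 25U remain.
Put 17U in rack 3; 8U remain.
Put 17U in rack 4; 25U remain.
Put 17U in rack 4; 8U remain.
Put 16U in rack 5; 26U remain.
Put 16U in rack 5; 10U remain.
Put 16U in rack 6; 26U remain.
Put 16U in rack 6; 10U remain.
Put 16U in rack 7; 26U remain.
Put 15U in rack 7; 11U remain.
Put 15U in rack 8; 27U remain.
Put 15U in rack 8; 12U remain.
Put 14U in rack 9; 28U remain.
Put 14U in rack 9; 14U remain.

9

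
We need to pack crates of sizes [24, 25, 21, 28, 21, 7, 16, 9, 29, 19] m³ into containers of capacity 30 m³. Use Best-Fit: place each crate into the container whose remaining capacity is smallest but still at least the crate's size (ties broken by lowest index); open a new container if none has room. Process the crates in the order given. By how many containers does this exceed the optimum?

0

Best-Fit: [24] [25] [21,7] [28] [21,9] [16] [29] [19] → 8 containers.
8 crates exceed 15 m³ (half the capacity), and no two of those can share a container, so at least 8 containers are needed.
So 8 is already optimal.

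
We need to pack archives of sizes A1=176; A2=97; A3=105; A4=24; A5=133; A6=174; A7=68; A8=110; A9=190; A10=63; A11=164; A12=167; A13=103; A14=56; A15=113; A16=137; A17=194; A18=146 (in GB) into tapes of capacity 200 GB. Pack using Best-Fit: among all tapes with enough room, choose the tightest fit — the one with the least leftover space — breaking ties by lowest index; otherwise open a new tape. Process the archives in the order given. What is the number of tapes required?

13

A1 (176 GB) → tape 1 (remaining 24 GB)
A2 (97 GB) → tape 2 (remaining 103 GB)
A3 (105 GB) → tape 3 (remaining 95 GB)
A4 (24 GB) → tape 1 (remaining 0 GB)
A5 (133 GB) → tape 4 (remaining 67 GB)
A6 (174 GB) → tape 5 (remaining 26 GB)
A7 (68 GB) → tape 3 (remaining 27 GB)
A8 (110 GB) → tape 6 (remaining 90 GB)
A9 (190 GB) → tape 7 (remaining 10 GB)
A10 (63 GB) → tape 4 (remaining 4 GB)
A11 (164 GB) → tape 8 (remaining 36 GB)
A12 (167 GB) → tape 9 (remaining 33 GB)
A13 (103 GB) → tape 2 (remaining 0 GB)
A14 (56 GB) → tape 6 (remaining 34 GB)
A15 (113 GB) → tape 10 (remaining 87 GB)
A16 (137 GB) → tape 11 (remaining 63 GB)
A17 (194 GB) → tape 12 (remaining 6 GB)
A18 (146 GB) → tape 13 (remaining 54 GB)
Final tapes: [176,24] [97,103] [105,68] [133,63] [174] [110,56] [190] [164] [167] [113] [137] [194] [146].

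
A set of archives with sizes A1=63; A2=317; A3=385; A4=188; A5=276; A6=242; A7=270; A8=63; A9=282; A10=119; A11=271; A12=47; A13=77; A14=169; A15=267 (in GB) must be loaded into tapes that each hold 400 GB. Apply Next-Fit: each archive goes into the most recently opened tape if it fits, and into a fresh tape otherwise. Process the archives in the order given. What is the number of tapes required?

10 tapes

A1 (63 GB) → tape 1 (remaining 337 GB)
A2 (317 GB) → tape 1 (remaining 20 GB)
A3 (385 GB) → tape 2 (remaining 15 GB)
A4 (188 GB) → tape 3 (remaining 212 GB)
A5 (276 GB) → tape 4 (remaining 124 GB)
A6 (242 GB) → tape 5 (remaining 158 GB)
A7 (270 GB) → tape 6 (remaining 130 GB)
A8 (63 GB) → tape 6 (remaining 67 GB)
A9 (282 GB) → tape 7 (remaining 118 GB)
A10 (119 GB) → tape 8 (remaining 281 GB)
A11 (271 GB) → tape 8 (remaining 10 GB)
A12 (47 GB) → tape 9 (remaining 353 GB)
A13 (77 GB) → tape 9 (remaining 276 GB)
A14 (169 GB) → tape 9 (remaining 107 GB)
A15 (267 GB) → tape 10 (remaining 133 GB)
Final tapes: [63,317] [385] [188] [276] [242] [270,63] [282] [119,271] [47,77,169] [267].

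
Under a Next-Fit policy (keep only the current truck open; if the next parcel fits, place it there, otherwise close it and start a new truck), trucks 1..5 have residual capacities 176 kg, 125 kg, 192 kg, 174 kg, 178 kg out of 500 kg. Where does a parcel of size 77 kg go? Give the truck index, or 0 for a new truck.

Next-Fit only looks at truck 5, which has 178 kg free.
77 kg fits there.

5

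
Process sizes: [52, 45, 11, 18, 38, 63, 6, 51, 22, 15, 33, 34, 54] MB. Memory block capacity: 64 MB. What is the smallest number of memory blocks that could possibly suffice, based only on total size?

Total size = 52 + 45 + 11 + 18 + 38 + 63 + 6 + 51 + 22 + 15 + 33 + 34 + 54 = 442 MB.
⌈442 / 64⌉ = 7.

7 memory blocks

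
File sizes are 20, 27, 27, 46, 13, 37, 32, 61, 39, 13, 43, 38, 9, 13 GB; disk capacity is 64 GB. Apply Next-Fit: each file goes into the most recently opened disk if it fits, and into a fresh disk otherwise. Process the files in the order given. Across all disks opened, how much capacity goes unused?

158

disk 1: place 20 GB, 44 GB left
disk 1: place 27 GB, 17 GB left
disk 2: place 27 GB, 37 GB left
disk 3: place 46 GB, 18 GB left
disk 3: place 13 GB, 5 GB left
disk 4: place 37 GB, 27 GB left
disk 5: place 32 GB, 32 GB left
disk 6: place 61 GB, 3 GB left
disk 7: place 39 GB, 25 GB left
disk 7: place 13 GB, 12 GB left
disk 8: place 43 GB, 21 GB left
disk 9: place 38 GB, 26 GB left
disk 9: place 9 GB, 17 GB left
disk 9: place 13 GB, 4 GB left
9 disks × 64 GB = 576 GB; used 418 GB; unused 158 GB.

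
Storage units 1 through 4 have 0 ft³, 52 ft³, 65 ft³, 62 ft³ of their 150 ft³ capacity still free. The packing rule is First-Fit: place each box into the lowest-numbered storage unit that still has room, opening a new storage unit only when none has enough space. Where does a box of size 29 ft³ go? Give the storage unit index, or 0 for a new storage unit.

Storage units with room: storage unit 2 (52 ft³), storage unit 3 (65 ft³), storage unit 4 (62 ft³).
The first with room is storage unit 2.

2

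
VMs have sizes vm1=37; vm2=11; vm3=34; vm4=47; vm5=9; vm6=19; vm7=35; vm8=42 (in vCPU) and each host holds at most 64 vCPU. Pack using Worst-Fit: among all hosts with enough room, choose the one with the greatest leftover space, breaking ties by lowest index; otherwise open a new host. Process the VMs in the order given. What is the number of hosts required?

Put vm1 (37 vCPU) in host 1; 27 vCPU remain.
Put vm2 (11 vCPU) in host 1; 16 vCPU remain.
Put vm3 (34 vCPU) in host 2; 30 vCPU remain.
Put vm4 (47 vCPU) in host 3; 17 vCPU remain.
Put vm5 (9 vCPU) in host 2; 21 vCPU remain.
Put vm6 (19 vCPU) in host 2; 2 vCPU remain.
Put vm7 (35 vCPU) in host 4; 29 vCPU remain.
Put vm8 (42 vCPU) in host 5; 22 vCPU remain.
Final hosts: [37,11] [34,9,19] [47] [35] [42].

5 hosts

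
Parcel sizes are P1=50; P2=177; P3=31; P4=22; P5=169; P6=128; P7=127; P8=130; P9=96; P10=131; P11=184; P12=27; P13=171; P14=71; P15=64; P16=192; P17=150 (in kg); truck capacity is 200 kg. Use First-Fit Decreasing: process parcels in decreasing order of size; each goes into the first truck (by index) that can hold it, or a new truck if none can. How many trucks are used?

Sorted descending: 192, 184, 177, 171, 169, 150, 131, 130, 128, 127, 96, 71, 64, 50, 31, 27, 22.
truck 1: place 192 kg, 8 kg left
truck 2: place 184 kg, 16 kg left
truck 3: place 177 kg, 23 kg left
truck 4: place 171 kg, 29 kg left
truck 5: place 169 kg, 31 kg left
truck 6: place 150 kg, 50 kg left
truck 7: place 131 kg, 69 kg left
truck 8: place 130 kg, 70 kg left
truck 9: place 128 kg, 72 kg left
truck 10: place 127 kg, 73 kg left
truck 11: place 96 kg, 104 kg left
truck 9: place 71 kg, 1 kg left
truck 7: place 64 kg, 5 kg left
truck 6: place 50 kg, 0 kg left
truck 5: place 31 kg, 0 kg left
truck 4: place 27 kg, 2 kg left
truck 3: place 22 kg, 1 kg left
Final trucks: [192] [184] [177,22] [171,27] [169,31] [150,50] [131,64] [130] [128,71] [127] [96].

11 trucks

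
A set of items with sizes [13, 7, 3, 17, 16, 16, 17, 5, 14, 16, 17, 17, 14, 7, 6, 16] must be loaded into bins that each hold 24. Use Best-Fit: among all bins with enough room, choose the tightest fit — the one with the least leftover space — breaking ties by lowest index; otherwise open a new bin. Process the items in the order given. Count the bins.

Put 13 in bin 1; 11 remain.
Put 7 in bin 1; 4 remain.
Put 3 in bin 1; 1 remain.
Put 17 in bin 2; 7 remain.
Put 16 in bin 3; 8 remain.
Put 16 in bin 4; 8 remain.
Put 17 in bin 5; 7 remain.
Put 5 in bin 2; 2 remain.
Put 14 in bin 6; 10 remain.
Put 16 in bin 7; 8 remain.
Put 17 in bin 8; 7 remain.
Put 17 in bin 9; 7 remain.
Put 14 in bin 10; 10 remain.
Put 7 in bin 5; 0 remain.
Put 6 in bin 8; 1 remain.
Put 16 in bin 11; 8 remain.
Final bins: [13,7,3] [17,5] [16] [16] [17,7] [14] [16] [17,6] [17] [14] [16].

11 bins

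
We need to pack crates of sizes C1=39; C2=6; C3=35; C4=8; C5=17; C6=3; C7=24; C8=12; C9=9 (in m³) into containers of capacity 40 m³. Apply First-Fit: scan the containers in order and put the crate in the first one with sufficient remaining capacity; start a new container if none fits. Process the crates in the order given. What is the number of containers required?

Put C1 (39 m³) in container 1; 1 m³ remain.
Put C2 (6 m³) in container 2; 34 m³ remain.
Put C3 (35 m³) in container 3; 5 m³ remain.
Put C4 (8 m³) in container 2; 26 m³ remain.
Put C5 (17 m³) in container 2; 9 m³ remain.
Put C6 (3 m³) in container 2; 6 m³ remain.
Put C7 (24 m³) in container 4; 16 m³ remain.
Put C8 (12 m³) in container 4; 4 m³ remain.
Put C9 (9 m³) in container 5; 31 m³ remain.

5 containers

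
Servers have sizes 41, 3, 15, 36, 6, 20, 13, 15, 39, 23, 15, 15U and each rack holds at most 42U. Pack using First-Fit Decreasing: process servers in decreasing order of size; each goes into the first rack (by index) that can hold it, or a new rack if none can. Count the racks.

7

Sorted descending: 41, 39, 36, 23, 20, 15, 15, 15, 15, 13, 6, 3.
Put 41U in rack 1; 1U remain.
Put 39U in rack 2; 3U remain.
Put 36U in rack 3; 6U remain.
Put 23U in rack 4; 19U remain.
Put 20U in rack 5; 22U remain.
Put 15U in rack 4; 4U remain.
Put 15U in rack 5; 7U remain.
Put 15U in rack 6; 27U remain.
Put 15U in rack 6; 12U remain.
Put 13U in rack 7; 29U remain.
Put 6U in rack 3; 0U remain.
Put 3U in rack 2; 0U remain.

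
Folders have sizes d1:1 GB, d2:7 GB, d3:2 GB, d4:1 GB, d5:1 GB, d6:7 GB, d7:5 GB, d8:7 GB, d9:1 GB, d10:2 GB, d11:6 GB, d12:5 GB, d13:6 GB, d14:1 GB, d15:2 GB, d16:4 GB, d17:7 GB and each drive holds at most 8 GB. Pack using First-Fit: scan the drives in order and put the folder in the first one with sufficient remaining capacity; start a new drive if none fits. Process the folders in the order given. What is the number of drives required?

10

Put d1 (1 GB) in drive 1; 7 GB remain.
Put d2 (7 GB) in drive 1; 0 GB remain.
Put d3 (2 GB) in drive 2; 6 GB remain.
Put d4 (1 GB) in drive 2; 5 GB remain.
Put d5 (1 GB) in drive 2; 4 GB remain.
Put d6 (7 GB) in drive 3; 1 GB remain.
Put d7 (5 GB) in drive 4; 3 GB remain.
Put d8 (7 GB) in drive 5; 1 GB remain.
Put d9 (1 GB) in drive 2; 3 GB remain.
Put d10 (2 GB) in drive 2; 1 GB remain.
Put d11 (6 GB) in drive 6; 2 GB remain.
Put d12 (5 GB) in drive 7; 3 GB remain.
Put d13 (6 GB) in drive 8; 2 GB remain.
Put d14 (1 GB) in drive 2; 0 GB remain.
Put d15 (2 GB) in drive 4; 1 GB remain.
Put d16 (4 GB) in drive 9; 4 GB remain.
Put d17 (7 GB) in drive 10; 1 GB remain.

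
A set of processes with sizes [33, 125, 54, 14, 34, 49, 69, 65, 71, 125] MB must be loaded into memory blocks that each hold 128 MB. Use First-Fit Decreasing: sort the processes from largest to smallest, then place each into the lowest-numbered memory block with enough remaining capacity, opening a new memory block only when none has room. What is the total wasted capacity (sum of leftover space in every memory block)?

Sorted descending: 125, 125, 71, 69, 65, 54, 49, 34, 33, 14.
memory block 1: place 125 MB, 3 MB left
memory block 2: place 125 MB, 3 MB left
memory block 3: place 71 MB, 57 MB left
memory block 4: place 69 MB, 59 MB left
memory block 5: place 65 MB, 63 MB left
memory block 3: place 54 MB, 3 MB left
memory block 4: place 49 MB, 10 MB left
memory block 5: place 34 MB, 29 MB left
memory block 6: place 33 MB, 95 MB left
memory block 5: place 14 MB, 15 MB left
6 memory blocks × 128 MB = 768 MB; used 639 MB; unused 129 MB.

129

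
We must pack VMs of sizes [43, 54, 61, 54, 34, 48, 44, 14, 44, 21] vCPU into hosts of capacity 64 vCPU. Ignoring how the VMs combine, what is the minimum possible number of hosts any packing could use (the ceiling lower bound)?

7 hosts

Total size = 43 + 54 + 61 + 54 + 34 + 48 + 44 + 14 + 44 + 21 = 417 vCPU.
⌈417 / 64⌉ = 7.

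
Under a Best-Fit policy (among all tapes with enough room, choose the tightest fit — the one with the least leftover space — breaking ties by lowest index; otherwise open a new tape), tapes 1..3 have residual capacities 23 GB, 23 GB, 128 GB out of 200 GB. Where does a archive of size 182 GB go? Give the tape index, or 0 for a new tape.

0

No tape has ≥ 182 GB free, so a new tape is opened.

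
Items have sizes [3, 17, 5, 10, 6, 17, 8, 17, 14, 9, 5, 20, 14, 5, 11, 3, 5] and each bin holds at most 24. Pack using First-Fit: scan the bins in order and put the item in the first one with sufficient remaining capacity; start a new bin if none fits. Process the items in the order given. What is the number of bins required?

8 bins

Put 3 in bin 1; 21 remain.
Put 17 in bin 1; 4 remain.
Put 5 in bin 2; 19 remain.
Put 10 in bin 2; 9 remain.
Put 6 in bin 2; 3 remain.
Put 17 in bin 3; 7 remain.
Put 8 in bin 4; 16 remain.
Put 17 in bin 5; 7 remain.
Put 14 in bin 4; 2 remain.
Put 9 in bin 6; 15 remain.
Put 5 in bin 3; 2 remain.
Put 20 in bin 7; 4 remain.
Put 14 in bin 6; 1 remain.
Put 5 in bin 5; 2 remain.
Put 11 in bin 8; 13 remain.
Put 3 in bin 1; 1 remain.
Put 5 in bin 8; 8 remain.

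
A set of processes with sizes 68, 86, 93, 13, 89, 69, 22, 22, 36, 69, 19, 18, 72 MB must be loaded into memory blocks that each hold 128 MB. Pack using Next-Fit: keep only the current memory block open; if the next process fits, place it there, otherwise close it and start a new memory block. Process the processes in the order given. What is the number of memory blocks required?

Put 68 MB in memory block 1; 60 MB remain.
Put 86 MB in memory block 2; 42 MB remain.
Put 93 MB in memory block 3; 35 MB remain.
Put 13 MB in memory block 3; 22 MB remain.
Put 89 MB in memory block 4; 39 MB remain.
Put 69 MB in memory block 5; 59 MB remain.
Put 22 MB in memory block 5; 37 MB remain.
Put 22 MB in memory block 5; 15 MB remain.
Put 36 MB in memory block 6; 92 MB remain.
Put 69 MB in memory block 6; 23 MB remain.
Put 19 MB in memory block 6; 4 MB remain.
Put 18 MB in memory block 7; 110 MB remain.
Put 72 MB in memory block 7; 38 MB remain.

7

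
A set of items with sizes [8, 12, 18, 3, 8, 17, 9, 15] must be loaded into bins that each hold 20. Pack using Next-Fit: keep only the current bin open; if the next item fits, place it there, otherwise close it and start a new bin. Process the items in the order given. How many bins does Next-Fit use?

Put 8 in bin 1; 12 remain.
Put 12 in bin 1; 0 remain.
Put 18 in bin 2; 2 remain.
Put 3 in bin 3; 17 remain.
Put 8 in bin 3; 9 remain.
Put 17 in bin 4; 3 remain.
Put 9 in bin 5; 11 remain.
Put 15 in bin 6; 5 remain.

6 bins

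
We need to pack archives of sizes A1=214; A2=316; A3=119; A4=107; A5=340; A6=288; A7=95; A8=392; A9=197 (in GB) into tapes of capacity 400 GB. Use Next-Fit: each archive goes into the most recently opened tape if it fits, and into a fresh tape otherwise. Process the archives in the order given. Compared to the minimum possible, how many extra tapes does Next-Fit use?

1

Next-Fit: [214] [316] [119,107] [340] [288,95] [392] [197] → 7 tapes.
Total size 2068 GB; any packing needs at least ⌈2068/400⌉ = 6 tapes.
An optimal packing achieves that bound: [392] [340] [316] [288,107] [214,119] [197,95] → 6 tapes.
Excess: 7 − 6 = 1.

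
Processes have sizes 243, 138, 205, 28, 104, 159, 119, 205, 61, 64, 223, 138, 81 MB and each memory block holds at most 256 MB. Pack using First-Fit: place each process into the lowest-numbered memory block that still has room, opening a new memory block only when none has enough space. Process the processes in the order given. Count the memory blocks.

memory block 1: place 243 MB, 13 MB left
memory block 2: place 138 MB, 118 MB left
memory block 3: place 205 MB, 51 MB left
memory block 2: place 28 MB, 90 MB left
memory block 4: place 104 MB, 152 MB left
memory block 5: place 159 MB, 97 MB left
memory block 4: place 119 MB, 33 MB left
memory block 6: place 205 MB, 51 MB left
memory block 2: place 61 MB, 29 MB left
memory block 5: place 64 MB, 33 MB left
memory block 7: place 223 MB, 33 MB left
memory block 8: place 138 MB, 118 MB left
memory block 8: place 81 MB, 37 MB left
Final memory blocks: [243] [138,28,61] [205] [104,119] [159,64] [205] [223] [138,81].

8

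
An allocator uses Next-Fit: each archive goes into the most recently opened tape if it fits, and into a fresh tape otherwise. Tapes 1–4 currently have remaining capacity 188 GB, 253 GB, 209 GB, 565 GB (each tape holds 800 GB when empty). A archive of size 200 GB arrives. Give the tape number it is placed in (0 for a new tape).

4

Next-Fit only looks at tape 4, which has 565 GB free.
200 GB fits there.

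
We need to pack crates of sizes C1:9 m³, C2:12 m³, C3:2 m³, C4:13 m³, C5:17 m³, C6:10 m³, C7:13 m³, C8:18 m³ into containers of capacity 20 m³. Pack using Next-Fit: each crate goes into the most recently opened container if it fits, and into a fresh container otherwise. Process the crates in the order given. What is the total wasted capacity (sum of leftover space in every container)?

46

container 1: place C1 (9 m³), 11 m³ left
container 2: place C2 (12 m³), 8 m³ left
container 2: place C3 (2 m³), 6 m³ left
container 3: place C4 (13 m³), 7 m³ left
container 4: place C5 (17 m³), 3 m³ left
container 5: place C6 (10 m³), 10 m³ left
container 6: place C7 (13 m³), 7 m³ left
container 7: place C8 (18 m³), 2 m³ left
7 containers × 20 m³ = 140 m³; used 94 m³; unused 46 m³.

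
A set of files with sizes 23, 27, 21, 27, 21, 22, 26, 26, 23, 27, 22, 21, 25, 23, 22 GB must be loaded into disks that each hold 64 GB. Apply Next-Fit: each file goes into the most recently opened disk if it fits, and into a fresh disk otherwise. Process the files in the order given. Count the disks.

Put 23 GB in disk 1; 41 GB remain.
Put 27 GB in disk 1; 14 GB remain.
Put 21 GB in disk 2; 43 GB remain.
Put 27 GB in disk 2; 16 GB remain.
Put 21 GB in disk 3; 43 GB remain.
Put 22 GB in disk 3; 21 GB remain.
Put 26 GB in disk 4; 38 GB remain.
Put 26 GB in disk 4; 12 GB remain.
Put 23 GB in disk 5; 41 GB remain.
Put 27 GB in disk 5; 14 GB remain.
Put 22 GB in disk 6; 42 GB remain.
Put 21 GB in disk 6; 21 GB remain.
Put 25 GB in disk 7; 39 GB remain.
Put 23 GB in disk 7; 16 GB remain.
Put 22 GB in disk 8; 42 GB remain.
Final disks: [23,27] [21,27] [21,22] [26,26] [23,27] [22,21] [25,23] [22].

8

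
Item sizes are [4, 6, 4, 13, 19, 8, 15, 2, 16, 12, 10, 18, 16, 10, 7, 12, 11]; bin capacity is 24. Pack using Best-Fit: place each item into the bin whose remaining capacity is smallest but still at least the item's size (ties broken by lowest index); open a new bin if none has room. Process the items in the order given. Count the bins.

9

Put 4 in bin 1; 20 remain.
Put 6 in bin 1; 14 remain.
Put 4 in bin 1; 10 remain.
Put 13 in bin 2; 11 remain.
Put 19 in bin 3; 5 remain.
Put 8 in bin 1; 2 remain.
Put 15 in bin 4; 9 remain.
Put 2 in bin 1; 0 remain.
Put 16 in bin 5; 8 remain.
Put 12 in bin 6; 12 remain.
Put 10 in bin 2; 1 remain.
Put 18 in bin 7; 6 remain.
Put 16 in bin 8; 8 remain.
Put 10 in bin 6; 2 remain.
Put 7 in bin 5; 1 remain.
Put 12 in bin 9; 12 remain.
Put 11 in bin 9; 1 remain.
Final bins: [4,6,4,8,2] [13,10] [19] [15] [16,7] [12,10] [18] [16] [12,11].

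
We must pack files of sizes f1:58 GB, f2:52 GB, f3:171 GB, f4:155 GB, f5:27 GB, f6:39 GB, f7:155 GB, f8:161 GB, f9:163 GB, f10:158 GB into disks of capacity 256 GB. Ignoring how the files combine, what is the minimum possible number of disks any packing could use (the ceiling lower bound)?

5

Total size = 58 + 52 + 171 + 155 + 27 + 39 + 155 + 161 + 163 + 158 = 1139 GB.
⌈1139 / 256⌉ = 5.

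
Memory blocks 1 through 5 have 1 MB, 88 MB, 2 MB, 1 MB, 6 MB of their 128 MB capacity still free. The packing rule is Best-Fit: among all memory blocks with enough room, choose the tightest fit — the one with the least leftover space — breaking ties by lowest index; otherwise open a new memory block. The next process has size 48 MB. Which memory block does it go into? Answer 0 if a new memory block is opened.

Memory blocks with room: memory block 2 (88 MB).
Tightest fit is memory block 2 with 88 MB free.

2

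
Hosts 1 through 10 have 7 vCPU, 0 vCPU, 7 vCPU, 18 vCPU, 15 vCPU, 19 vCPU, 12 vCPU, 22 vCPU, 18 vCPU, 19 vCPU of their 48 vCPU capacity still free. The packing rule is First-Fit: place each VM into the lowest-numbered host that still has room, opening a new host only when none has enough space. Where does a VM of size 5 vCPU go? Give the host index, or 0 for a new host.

1

Hosts with room: host 1 (7 vCPU), host 3 (7 vCPU), host 4 (18 vCPU), host 5 (15 vCPU), host 6 (19 vCPU), host 7 (12 vCPU), host 8 (22 vCPU), host 9 (18 vCPU), host 10 (19 vCPU).
The first with room is host 1.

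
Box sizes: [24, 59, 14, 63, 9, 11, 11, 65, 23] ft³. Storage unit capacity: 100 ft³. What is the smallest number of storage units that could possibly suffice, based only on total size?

3

Total size = 24 + 59 + 14 + 63 + 9 + 11 + 11 + 65 + 23 = 279 ft³.
⌈279 / 100⌉ = 3.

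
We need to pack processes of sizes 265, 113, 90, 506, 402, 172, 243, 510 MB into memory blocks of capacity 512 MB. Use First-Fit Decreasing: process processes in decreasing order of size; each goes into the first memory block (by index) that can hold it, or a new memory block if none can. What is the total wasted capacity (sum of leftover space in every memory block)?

259

Sorted descending: 510, 506, 402, 265, 243, 172, 113, 90.
memory block 1: place 510 MB, 2 MB left
memory block 2: place 506 MB, 6 MB left
memory block 3: place 402 MB, 110 MB left
memory block 4: place 265 MB, 247 MB left
memory block 4: place 243 MB, 4 MB left
memory block 5: place 172 MB, 340 MB left
memory block 5: place 113 MB, 227 MB left
memory block 3: place 90 MB, 20 MB left
5 memory blocks × 512 MB = 2560 MB; used 2301 MB; unused 259 MB.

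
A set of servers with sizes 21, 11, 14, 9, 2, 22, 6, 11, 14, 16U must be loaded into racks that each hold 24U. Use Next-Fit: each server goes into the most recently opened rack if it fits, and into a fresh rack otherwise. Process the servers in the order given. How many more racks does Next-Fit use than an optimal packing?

1

Next-Fit: [21] [11] [14,9] [2,22] [6,11] [14] [16] → 7 racks.
Total size 126U; any packing needs at least ⌈126/24⌉ = 6 racks.
An optimal packing achieves that bound: [22,2] [21] [16,6] [14,9] [14] [11,11] → 6 racks.
Excess: 7 − 6 = 1.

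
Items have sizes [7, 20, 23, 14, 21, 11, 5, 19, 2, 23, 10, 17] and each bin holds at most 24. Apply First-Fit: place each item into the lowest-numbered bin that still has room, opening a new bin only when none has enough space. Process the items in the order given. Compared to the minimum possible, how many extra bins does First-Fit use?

1

First-Fit: [7,14,2] [20] [23] [21] [11,5] [19] [23] [10] [17] → 9 bins.
Total size 172; any packing needs at least ⌈172/24⌉ = 8 bins.
An optimal packing achieves that bound: [23] [23] [21,2] [20] [19,5] [17,7] [14,10] [11] → 8 bins.
Excess: 9 − 8 = 1.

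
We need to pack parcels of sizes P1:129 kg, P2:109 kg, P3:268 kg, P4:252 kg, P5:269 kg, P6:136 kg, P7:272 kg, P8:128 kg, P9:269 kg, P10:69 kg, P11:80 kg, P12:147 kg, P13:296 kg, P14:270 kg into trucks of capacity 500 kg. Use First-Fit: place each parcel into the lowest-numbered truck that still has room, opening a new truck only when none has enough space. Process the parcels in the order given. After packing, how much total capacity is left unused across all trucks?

806

P1 (129 kg) → truck 1 (remaining 371 kg)
P2 (109 kg) → truck 1 (remaining 262 kg)
P3 (268 kg) → truck 2 (remaining 232 kg)
P4 (252 kg) → truck 1 (remaining 10 kg)
P5 (269 kg) → truck 3 (remaining 231 kg)
P6 (136 kg) → truck 2 (remaining 96 kg)
P7 (272 kg) → truck 4 (remaining 228 kg)
P8 (128 kg) → truck 3 (remaining 103 kg)
P9 (269 kg) → truck 5 (remaining 231 kg)
P10 (69 kg) → truck 2 (remaining 27 kg)
P11 (80 kg) → truck 3 (remaining 23 kg)
P12 (147 kg) → truck 4 (remaining 81 kg)
P13 (296 kg) → truck 6 (remaining 204 kg)
P14 (270 kg) → truck 7 (remaining 230 kg)
7 trucks × 500 kg = 3500 kg; used 2694 kg; unused 806 kg.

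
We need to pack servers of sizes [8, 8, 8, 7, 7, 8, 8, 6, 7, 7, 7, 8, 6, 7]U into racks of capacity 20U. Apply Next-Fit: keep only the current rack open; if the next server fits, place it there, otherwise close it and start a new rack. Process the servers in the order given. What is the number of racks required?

7 racks

Put 8U in rack 1; 12U remain.
Put 8U in rack 1; 4U remain.
Put 8U in rack 2; 12U remain.
Put 7U in rack 2; 5U remain.
Put 7U in rack 3; 13U remain.
Put 8U in rack 3; 5U remain.
Put 8U in rack 4; 12U remain.
Put 6U in rack 4; 6U remain.
Put 7U in rack 5; 13U remain.
Put 7U in rack 5; 6U remain.
Put 7U in rack 6; 13U remain.
Put 8U in rack 6; 5U remain.
Put 6U in rack 7; 14U remain.
Put 7U in rack 7; 7U remain.
Final racks: [8,8] [8,7] [7,8] [8,6] [7,7] [7,8] [6,7].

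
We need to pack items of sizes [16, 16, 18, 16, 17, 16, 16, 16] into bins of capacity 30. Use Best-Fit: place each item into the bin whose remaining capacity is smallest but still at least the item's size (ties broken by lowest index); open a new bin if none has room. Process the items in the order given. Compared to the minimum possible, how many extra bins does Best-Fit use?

0

Best-Fit: [16] [16] [18] [16] [17] [16] [16] [16] → 8 bins.
8 items exceed 15 (half the capacity), and no two of those can share a bin, so at least 8 bins are needed.
So 8 is already optimal.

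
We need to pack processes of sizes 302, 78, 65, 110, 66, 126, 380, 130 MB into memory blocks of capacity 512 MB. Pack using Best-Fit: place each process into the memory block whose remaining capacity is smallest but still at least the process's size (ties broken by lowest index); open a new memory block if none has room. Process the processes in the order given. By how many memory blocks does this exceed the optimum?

Best-Fit: [302,78,65,66] [110,126] [380,130] → 3 memory blocks.
Total size 1257 MB; any packing needs at least ⌈1257/512⌉ = 3 memory blocks.
So 3 is already optimal.

0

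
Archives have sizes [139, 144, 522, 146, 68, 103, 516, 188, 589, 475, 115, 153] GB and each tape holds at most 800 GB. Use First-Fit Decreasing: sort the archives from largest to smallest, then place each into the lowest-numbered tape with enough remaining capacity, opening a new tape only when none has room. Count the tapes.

5 tapes

Sorted descending: 589, 522, 516, 475, 188, 153, 146, 144, 139, 115, 103, 68.
589 GB → tape 1 (remaining 211 GB)
522 GB → tape 2 (remaining 278 GB)
516 GB → tape 3 (remaining 284 GB)
475 GB → tape 4 (remaining 325 GB)
188 GB → tape 1 (remaining 23 GB)
153 GB → tape 2 (remaining 125 GB)
146 GB → tape 3 (remaining 138 GB)
144 GB → tape 4 (remaining 181 GB)
139 GB → tape 4 (remaining 42 GB)
115 GB → tape 2 (remaining 10 GB)
103 GB → tape 3 (remaining 35 GB)
68 GB → tape 5 (remaining 732 GB)
Final tapes: [589,188] [522,153,115] [516,146,103] [475,144,139] [68].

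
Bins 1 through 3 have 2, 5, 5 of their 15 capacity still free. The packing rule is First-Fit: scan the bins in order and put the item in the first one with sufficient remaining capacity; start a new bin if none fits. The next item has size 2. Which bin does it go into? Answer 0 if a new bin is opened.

Bins with room: bin 1 (2), bin 2 (5), bin 3 (5).
The first with room is bin 1.

1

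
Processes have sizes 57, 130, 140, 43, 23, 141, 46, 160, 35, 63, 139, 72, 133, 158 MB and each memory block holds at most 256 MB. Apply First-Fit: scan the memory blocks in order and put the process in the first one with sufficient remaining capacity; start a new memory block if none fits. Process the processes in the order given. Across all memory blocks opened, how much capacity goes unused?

57 MB → memory block 1 (remaining 199 MB)
130 MB → memory block 1 (remaining 69 MB)
140 MB → memory block 2 (remaining 116 MB)
43 MB → memory block 1 (remaining 26 MB)
23 MB → memory block 1 (remaining 3 MB)
141 MB → memory block 3 (remaining 115 MB)
46 MB → memory block 2 (remaining 70 MB)
160 MB → memory block 4 (remaining 96 MB)
35 MB → memory block 2 (remaining 35 MB)
63 MB → memory block 3 (remaining 52 MB)
139 MB → memory block 5 (remaining 117 MB)
72 MB → memory block 4 (remaining 24 MB)
133 MB → memory block 6 (remaining 123 MB)
158 MB → memory block 7 (remaining 98 MB)
7 memory blocks × 256 MB = 1792 MB; used 1340 MB; unused 452 MB.

452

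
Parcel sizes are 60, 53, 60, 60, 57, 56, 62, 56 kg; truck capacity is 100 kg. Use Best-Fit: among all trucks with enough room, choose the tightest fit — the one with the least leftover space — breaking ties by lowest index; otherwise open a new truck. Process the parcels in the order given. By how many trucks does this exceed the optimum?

Best-Fit: [60] [53] [60] [60] [57] [56] [62] [56] → 8 trucks.
8 parcels exceed 50 kg (half the capacity), and no two of those can share a truck, so at least 8 trucks are needed.
So 8 is already optimal.

0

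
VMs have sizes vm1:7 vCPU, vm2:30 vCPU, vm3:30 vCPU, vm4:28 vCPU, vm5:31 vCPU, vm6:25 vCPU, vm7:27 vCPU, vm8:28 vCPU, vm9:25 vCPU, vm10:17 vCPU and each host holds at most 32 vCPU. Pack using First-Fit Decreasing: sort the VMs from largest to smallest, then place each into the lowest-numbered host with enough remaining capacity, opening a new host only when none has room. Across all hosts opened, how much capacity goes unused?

40

Sorted descending: 31, 30, 30, 28, 28, 27, 25, 25, 17, 7.
host 1: place 31 vCPU, 1 vCPU left
host 2: place 30 vCPU, 2 vCPU left
host 3: place 30 vCPU, 2 vCPU left
host 4: place 28 vCPU, 4 vCPU left
host 5: place 28 vCPU, 4 vCPU left
host 6: place 27 vCPU, 5 vCPU left
host 7: place 25 vCPU, 7 vCPU left
host 8: place 25 vCPU, 7 vCPU left
host 9: place 17 vCPU, 15 vCPU left
host 7: place 7 vCPU, 0 vCPU left
9 hosts × 32 vCPU = 288 vCPU; used 248 vCPU; unused 40 vCPU.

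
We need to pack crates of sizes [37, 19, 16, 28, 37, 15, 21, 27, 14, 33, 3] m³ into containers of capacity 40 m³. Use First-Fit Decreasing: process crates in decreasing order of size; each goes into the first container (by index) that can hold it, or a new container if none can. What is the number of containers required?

Sorted descending: 37, 37, 33, 28, 27, 21, 19, 16, 15, 14, 3.
Put 37 m³ in container 1; 3 m³ remain.
Put 37 m³ in container 2; 3 m³ remain.
Put 33 m³ in container 3; 7 m³ remain.
Put 28 m³ in container 4; 12 m³ remain.
Put 27 m³ in container 5; 13 m³ remain.
Put 21 m³ in container 6; 19 m³ remain.
Put 19 m³ in container 6; 0 m³ remain.
Put 16 m³ in container 7; 24 m³ remain.
Put 15 m³ in container 7; 9 m³ remain.
Put 14 m³ in container 8; 26 m³ remain.
Put 3 m³ in container 1; 0 m³ remain.
Final containers: [37,3] [37] [33] [28] [27] [21,19] [16,15] [14].

8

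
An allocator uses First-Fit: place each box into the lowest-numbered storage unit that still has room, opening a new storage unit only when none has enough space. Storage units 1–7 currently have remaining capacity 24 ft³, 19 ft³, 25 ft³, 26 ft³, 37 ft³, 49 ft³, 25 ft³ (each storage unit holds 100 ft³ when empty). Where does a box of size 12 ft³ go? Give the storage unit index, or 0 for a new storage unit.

1

Storage units with room: storage unit 1 (24 ft³), storage unit 2 (19 ft³), storage unit 3 (25 ft³), storage unit 4 (26 ft³), storage unit 5 (37 ft³), storage unit 6 (49 ft³), storage unit 7 (25 ft³).
The first with room is storage unit 1.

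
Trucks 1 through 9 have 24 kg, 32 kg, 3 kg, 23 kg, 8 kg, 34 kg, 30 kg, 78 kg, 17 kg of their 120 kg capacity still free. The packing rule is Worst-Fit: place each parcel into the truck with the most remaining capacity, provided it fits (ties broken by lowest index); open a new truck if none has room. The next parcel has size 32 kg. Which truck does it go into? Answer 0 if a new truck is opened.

8

Trucks with room: truck 2 (32 kg), truck 6 (34 kg), truck 8 (78 kg).
Most room is truck 8 with 78 kg free.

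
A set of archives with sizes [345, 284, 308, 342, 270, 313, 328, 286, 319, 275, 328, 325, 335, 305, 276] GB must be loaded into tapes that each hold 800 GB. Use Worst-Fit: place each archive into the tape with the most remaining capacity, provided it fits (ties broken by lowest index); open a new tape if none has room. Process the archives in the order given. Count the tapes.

Put 345 GB in tape 1; 455 GB remain.
Put 284 GB in tape 1; 171 GB remain.
Put 308 GB in tape 2; 492 GB remain.
Put 342 GB in tape 2; 150 GB remain.
Put 270 GB in tape 3; 530 GB remain.
Put 313 GB in tape 3; 217 GB remain.
Put 328 GB in tape 4; 472 GB remain.
Put 286 GB in tape 4; 186 GB remain.
Put 319 GB in tape 5; 481 GB remain.
Put 275 GB in tape 5; 206 GB remain.
Put 328 GB in tape 6; 472 GB remain.
Put 325 GB in tape 6; 147 GB remain.
Put 335 GB in tape 7; 465 GB remain.
Put 305 GB in tape 7; 160 GB remain.
Put 276 GB in tape 8; 524 GB remain.

8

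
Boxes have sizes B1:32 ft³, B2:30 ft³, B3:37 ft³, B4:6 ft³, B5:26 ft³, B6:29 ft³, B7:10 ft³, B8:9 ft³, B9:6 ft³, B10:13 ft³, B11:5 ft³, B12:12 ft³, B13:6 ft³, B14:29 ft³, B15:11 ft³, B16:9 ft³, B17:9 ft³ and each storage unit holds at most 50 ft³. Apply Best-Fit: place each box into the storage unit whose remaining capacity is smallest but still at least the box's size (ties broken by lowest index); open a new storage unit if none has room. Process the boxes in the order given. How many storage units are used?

Put B1 (32 ft³) in storage unit 1; 18 ft³ remain.
Put B2 (30 ft³) in storage unit 2; 20 ft³ remain.
Put B3 (37 ft³) in storage unit 3; 13 ft³ remain.
Put B4 (6 ft³) in storage unit 3; 7 ft³ remain.
Put B5 (26 ft³) in storage unit 4; 24 ft³ remain.
Put B6 (29 ft³) in storage unit 5; 21 ft³ remain.
Put B7 (10 ft³) in storage unit 1; 8 ft³ remain.
Put B8 (9 ft³) in storage unit 2; 11 ft³ remain.
Put B9 (6 ft³) in storage unit 3; 1 ft³ remain.
Put B10 (13 ft³) in storage unit 5; 8 ft³ remain.
Put B11 (5 ft³) in storage unit 1; 3 ft³ remain.
Put B12 (12 ft³) in storage unit 4; 12 ft³ remain.
Put B13 (6 ft³) in storage unit 5; 2 ft³ remain.
Put B14 (29 ft³) in storage unit 6; 21 ft³ remain.
Put B15 (11 ft³) in storage unit 2; 0 ft³ remain.
Put B16 (9 ft³) in storage unit 4; 3 ft³ remain.
Put B17 (9 ft³) in storage unit 6; 12 ft³ remain.

6 storage units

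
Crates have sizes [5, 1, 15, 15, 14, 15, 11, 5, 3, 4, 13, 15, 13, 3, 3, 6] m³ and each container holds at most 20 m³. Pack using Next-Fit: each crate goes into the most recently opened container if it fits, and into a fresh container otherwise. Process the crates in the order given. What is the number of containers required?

5 m³ → container 1 (remaining 15 m³)
1 m³ → container 1 (remaining 14 m³)
15 m³ → container 2 (remaining 5 m³)
15 m³ → container 3 (remaining 5 m³)
14 m³ → container 4 (remaining 6 m³)
15 m³ → container 5 (remaining 5 m³)
11 m³ → container 6 (remaining 9 m³)
5 m³ → container 6 (remaining 4 m³)
3 m³ → container 6 (remaining 1 m³)
4 m³ → container 7 (remaining 16 m³)
13 m³ → container 7 (remaining 3 m³)
15 m³ → container 8 (remaining 5 m³)
13 m³ → container 9 (remaining 7 m³)
3 m³ → container 9 (remaining 4 m³)
3 m³ → container 9 (remaining 1 m³)
6 m³ → container 10 (remaining 14 m³)

10 containers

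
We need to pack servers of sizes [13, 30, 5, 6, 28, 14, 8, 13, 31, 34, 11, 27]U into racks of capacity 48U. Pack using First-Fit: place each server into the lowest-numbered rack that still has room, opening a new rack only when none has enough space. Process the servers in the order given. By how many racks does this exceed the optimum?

First-Fit: [13,30,5] [6,28,14] [8,13,11] [31] [34] [27] → 6 racks.
Total size 220U; any packing needs at least ⌈220/48⌉ = 5 racks.
An optimal packing achieves that bound: [34,14] [31,13] [30,13,5] [28,11,8] [27,6] → 5 racks.
Excess: 6 − 5 = 1.

1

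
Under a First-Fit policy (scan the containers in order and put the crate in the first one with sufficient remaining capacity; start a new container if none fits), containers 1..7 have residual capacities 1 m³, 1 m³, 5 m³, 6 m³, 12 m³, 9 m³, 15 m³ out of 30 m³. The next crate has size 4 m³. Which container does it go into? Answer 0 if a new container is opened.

3

Containers with room: container 3 (5 m³), container 4 (6 m³), container 5 (12 m³), container 6 (9 m³), container 7 (15 m³).
The first with room is container 3.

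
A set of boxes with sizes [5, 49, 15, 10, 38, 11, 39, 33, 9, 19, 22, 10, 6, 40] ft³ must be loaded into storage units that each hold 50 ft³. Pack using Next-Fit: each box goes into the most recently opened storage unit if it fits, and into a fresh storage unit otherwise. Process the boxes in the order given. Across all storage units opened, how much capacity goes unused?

144

storage unit 1: place 5 ft³, 45 ft³ left
storage unit 2: place 49 ft³, 1 ft³ left
storage unit 3: place 15 ft³, 35 ft³ left
storage unit 3: place 10 ft³, 25 ft³ left
storage unit 4: place 38 ft³, 12 ft³ left
storage unit 4: place 11 ft³, 1 ft³ left
storage unit 5: place 39 ft³, 11 ft³ left
storage unit 6: place 33 ft³, 17 ft³ left
storage unit 6: place 9 ft³, 8 ft³ left
storage unit 7: place 19 ft³, 31 ft³ left
storage unit 7: place 22 ft³, 9 ft³ left
storage unit 8: place 10 ft³, 40 ft³ left
storage unit 8: place 6 ft³, 34 ft³ left
storage unit 9: place 40 ft³, 10 ft³ left
9 storage units × 50 ft³ = 450 ft³; used 306 ft³; unused 144 ft³.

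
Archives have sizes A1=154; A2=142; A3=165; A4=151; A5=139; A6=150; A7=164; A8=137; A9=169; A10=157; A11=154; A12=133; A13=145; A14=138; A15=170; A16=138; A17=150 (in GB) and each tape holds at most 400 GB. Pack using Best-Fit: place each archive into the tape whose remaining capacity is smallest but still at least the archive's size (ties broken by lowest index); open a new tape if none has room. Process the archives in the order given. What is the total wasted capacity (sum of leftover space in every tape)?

1044

tape 1: place A1 (154 GB), 246 GB left
tape 1: place A2 (142 GB), 104 GB left
tape 2: place A3 (165 GB), 235 GB left
tape 2: place A4 (151 GB), 84 GB left
tape 3: place A5 (139 GB), 261 GB left
tape 3: place A6 (150 GB), 111 GB left
tape 4: place A7 (164 GB), 236 GB left
tape 4: place A8 (137 GB), 99 GB left
tape 5: place A9 (169 GB), 231 GB left
tape 5: place A10 (157 GB), 74 GB left
tape 6: place A11 (154 GB), 246 GB left
tape 6: place A12 (133 GB), 113 GB left
tape 7: place A13 (145 GB), 255 GB left
tape 7: place A14 (138 GB), 117 GB left
tape 8: place A15 (170 GB), 230 GB left
tape 8: place A16 (138 GB), 92 GB left
tape 9: place A17 (150 GB), 250 GB left
9 tapes × 400 GB = 3600 GB; used 2556 GB; unused 1044 GB.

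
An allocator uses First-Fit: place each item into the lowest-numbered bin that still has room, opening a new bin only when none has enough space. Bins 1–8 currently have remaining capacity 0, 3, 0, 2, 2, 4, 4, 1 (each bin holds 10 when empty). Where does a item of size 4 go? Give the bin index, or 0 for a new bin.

Bins with room: bin 6 (4), bin 7 (4).
The first with room is bin 6.

6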